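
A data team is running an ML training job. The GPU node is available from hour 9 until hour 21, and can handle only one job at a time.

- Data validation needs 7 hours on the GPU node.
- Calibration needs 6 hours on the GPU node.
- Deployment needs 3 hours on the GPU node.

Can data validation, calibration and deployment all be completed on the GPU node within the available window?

The GPU node window is 21 − 9 = 12 hours.
Running back to back, the jobs need 7 + 6 + 3 = 16 hours on the GPU node.
Since 16 > 12, they cannot all fit.

No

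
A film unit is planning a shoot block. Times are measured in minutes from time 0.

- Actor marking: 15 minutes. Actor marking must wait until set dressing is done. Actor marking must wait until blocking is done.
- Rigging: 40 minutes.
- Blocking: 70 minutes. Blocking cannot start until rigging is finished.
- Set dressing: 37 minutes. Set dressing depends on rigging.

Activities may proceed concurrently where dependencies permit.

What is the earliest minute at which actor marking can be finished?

125

Rigging can start immediately at minute 0; it finishes at minute 40.
Blocking waits on rigging (finishes minute 40), so it starts at minute 40 and finishes at 40 + 70 = minute 110.
Set dressing waits on rigging (finishes minute 40), so it starts at minute 40 and finishes at 40 + 37 = minute 77.
For actor marking: set dressing (finishes minute 77); blocking (finishes minute 110). Taking the maximum gives a start of minute 110, and it finishes at 110 + 15 = minute 125.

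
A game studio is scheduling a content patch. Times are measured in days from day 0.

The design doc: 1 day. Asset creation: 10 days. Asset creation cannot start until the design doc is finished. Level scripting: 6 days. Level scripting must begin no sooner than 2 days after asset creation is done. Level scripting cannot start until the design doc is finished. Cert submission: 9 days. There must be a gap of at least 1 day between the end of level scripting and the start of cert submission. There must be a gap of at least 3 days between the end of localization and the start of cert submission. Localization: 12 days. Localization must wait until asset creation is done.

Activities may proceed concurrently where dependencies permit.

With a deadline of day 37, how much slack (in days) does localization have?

The design doc can start immediately at day 0; it finishes at day 1.
Asset creation waits on the design doc (finishes day 1), so it starts at day 1 and finishes at 1 + 10 = day 11.
Localization cannot begin until asset creation (finishes day 11). It runs from day 11 to 11 + 12 = day 23.

Working backward from the deadline:
To finish by day 37, cert submission (duration 9) must start no later than day 28.
Since cert submission (must start by day 28, minus 3-day gap → day 25) depends on it, localization must finish by day 25. Backing off its 12-day duration gives a latest start of day 13.
So localization can start as early as day 11 and as late as day 13, giving 13 − 11 = 2 days of slack.

2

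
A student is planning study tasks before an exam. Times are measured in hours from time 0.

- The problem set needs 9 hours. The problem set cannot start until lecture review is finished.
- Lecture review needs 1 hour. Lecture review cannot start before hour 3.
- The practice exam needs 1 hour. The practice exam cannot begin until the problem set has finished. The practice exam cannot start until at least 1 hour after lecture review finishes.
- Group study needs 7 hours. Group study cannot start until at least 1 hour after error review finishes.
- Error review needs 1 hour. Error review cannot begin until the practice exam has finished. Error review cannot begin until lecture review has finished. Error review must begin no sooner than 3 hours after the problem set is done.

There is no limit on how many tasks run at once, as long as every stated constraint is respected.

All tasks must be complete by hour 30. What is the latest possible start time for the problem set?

Nothing follows group study; the deadline of hour 30 is its only limit. It must start by 30 − 7 = hour 23.
Error review feeds into group study (must start by hour 23, minus 1-hour gap → hour 22); so error review must finish by hour 22 and therefore start by hour 21.
Since error review (must start by hour 21) depends on it, the practice exam must finish by hour 21. Backing off its 1-hour duration gives a latest start of hour 20.
The problem set must finish in time for the practice exam (must start by hour 20); error review (must start by hour 21, minus 3-hour gap → hour 18). The tightest is hour 18, so the problem set must start by 18 − 9 = hour 9.

9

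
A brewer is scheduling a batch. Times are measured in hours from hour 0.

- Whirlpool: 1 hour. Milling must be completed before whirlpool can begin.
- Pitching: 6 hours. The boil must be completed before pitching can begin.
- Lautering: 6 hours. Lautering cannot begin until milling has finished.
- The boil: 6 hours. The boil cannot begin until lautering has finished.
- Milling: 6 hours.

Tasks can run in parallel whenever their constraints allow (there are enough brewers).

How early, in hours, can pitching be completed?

Milling has no prerequisites, so it starts at hour 0 and finishes at hour 6.
Lautering waits on milling (finishes hour 6), so it starts at hour 6 and finishes at 6 + 6 = hour 12.
After lautering (finishes hour 12), the boil can start at hour 12 and finishes at hour 18.
After the boil (finishes hour 18), pitching can start at hour 18 and finishes at hour 24.

24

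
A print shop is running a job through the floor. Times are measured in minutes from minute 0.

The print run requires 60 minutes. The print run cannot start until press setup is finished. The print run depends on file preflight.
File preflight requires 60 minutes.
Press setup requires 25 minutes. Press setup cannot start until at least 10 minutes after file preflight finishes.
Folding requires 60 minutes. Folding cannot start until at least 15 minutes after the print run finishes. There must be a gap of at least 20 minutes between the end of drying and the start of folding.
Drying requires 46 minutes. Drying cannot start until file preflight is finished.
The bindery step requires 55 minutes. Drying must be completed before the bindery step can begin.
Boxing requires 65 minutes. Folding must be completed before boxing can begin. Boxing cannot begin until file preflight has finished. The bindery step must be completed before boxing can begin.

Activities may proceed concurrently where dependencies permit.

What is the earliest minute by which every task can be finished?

295

Nothing blocks file preflight, so it runs from minute 0 to minute 60.
Drying waits on file preflight (finishes minute 60), so it starts at minute 60 and finishes at 60 + 46 = minute 106.
After drying (finishes minute 106), the bindery step can start at minute 106 and finishes at minute 161.
Press setup cannot begin until file preflight (finishes minute 60, plus 10-minute gap → minute 70). It runs from minute 70 to 70 + 25 = minute 95.
The print run cannot start until press setup (finishes minute 95); file preflight (finishes minute 60). The controlling bound is minute 95, so the print run finishes at 95 + 60 = minute 155.
Folding has to wait for the print run (finishes minute 155, plus 15-minute gap → minute 170); drying (finishes minute 106, plus 20-minute gap → minute 126). The latest of these is minute 170, so folding runs minute 170 to 170 + 60 = minute 230.
Boxing needs all of folding (finishes minute 230); file preflight (finishes minute 60); the bindery step (finishes minute 161). That puts its earliest start at minute 230; it finishes at 230 + 65 = minute 295.
All tasks are finished once the last one completes. Finish times: File preflight at 60, Press setup at 95, The print run at 155, Drying at 106, Folding at 230, The bindery step at 161, Boxing at 295. The latest is minute 295.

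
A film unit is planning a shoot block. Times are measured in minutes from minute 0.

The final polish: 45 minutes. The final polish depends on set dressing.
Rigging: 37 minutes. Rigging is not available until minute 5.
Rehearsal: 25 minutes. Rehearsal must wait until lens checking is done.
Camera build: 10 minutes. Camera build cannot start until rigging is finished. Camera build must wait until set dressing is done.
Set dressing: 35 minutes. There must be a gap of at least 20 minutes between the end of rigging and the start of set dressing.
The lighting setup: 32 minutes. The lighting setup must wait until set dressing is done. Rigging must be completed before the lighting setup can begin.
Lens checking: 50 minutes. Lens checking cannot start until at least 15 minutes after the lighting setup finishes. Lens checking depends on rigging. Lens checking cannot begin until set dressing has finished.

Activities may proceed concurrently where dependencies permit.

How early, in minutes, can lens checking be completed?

Rigging cannot begin until its own release at minute 5. It runs from minute 5 to 5 + 37 = minute 42.
Set dressing cannot begin until rigging (finishes minute 42, plus 20-minute gap → minute 62). It runs from minute 62 to 62 + 35 = minute 97.
For the lighting setup: set dressing (finishes minute 97); rigging (finishes minute 42). Taking the maximum gives a start of minute 97, and it finishes at 97 + 32 = minute 129.
Lens checking needs all of the lighting setup (finishes minute 129, plus 15-minute gap → minute 144); rigging (finishes minute 42); set dressing (finishes minute 97). That puts its earliest start at minute 144; it finishes at 144 + 50 = minute 194.

194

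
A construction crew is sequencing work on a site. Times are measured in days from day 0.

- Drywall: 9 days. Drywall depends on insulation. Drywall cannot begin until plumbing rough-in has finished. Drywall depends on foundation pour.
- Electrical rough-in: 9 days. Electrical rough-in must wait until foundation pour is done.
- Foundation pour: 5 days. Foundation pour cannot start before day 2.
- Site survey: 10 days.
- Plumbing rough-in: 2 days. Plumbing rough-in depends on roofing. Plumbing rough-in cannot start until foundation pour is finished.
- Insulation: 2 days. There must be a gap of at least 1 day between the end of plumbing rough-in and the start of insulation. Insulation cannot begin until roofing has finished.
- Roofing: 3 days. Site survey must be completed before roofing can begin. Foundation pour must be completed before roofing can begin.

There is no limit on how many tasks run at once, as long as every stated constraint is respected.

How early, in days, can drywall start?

Foundation pour cannot begin until its own release at day 2. It runs from day 2 to 2 + 5 = day 7.
Nothing blocks site survey, so it runs from day 0 to day 10.
Roofing has to wait for site survey (finishes day 10); foundation pour (finishes day 7). The latest of these is day 10, so roofing runs day 10 to 10 + 3 = day 13.
Plumbing rough-in needs all of roofing (finishes day 13); foundation pour (finishes day 7). That puts its earliest start at day 13; it finishes at 13 + 2 = day 15.
Insulation cannot start until plumbing rough-in (finishes day 15, plus 1-day gap → day 16); roofing (finishes day 13). The controlling bound is day 16, so insulation finishes at 16 + 2 = day 18.
Drywall waits on insulation (finishes day 18); plumbing rough-in (finishes day 15); foundation pour (finishes day 7). The latest of these is day 18, which is the earliest drywall can start.

18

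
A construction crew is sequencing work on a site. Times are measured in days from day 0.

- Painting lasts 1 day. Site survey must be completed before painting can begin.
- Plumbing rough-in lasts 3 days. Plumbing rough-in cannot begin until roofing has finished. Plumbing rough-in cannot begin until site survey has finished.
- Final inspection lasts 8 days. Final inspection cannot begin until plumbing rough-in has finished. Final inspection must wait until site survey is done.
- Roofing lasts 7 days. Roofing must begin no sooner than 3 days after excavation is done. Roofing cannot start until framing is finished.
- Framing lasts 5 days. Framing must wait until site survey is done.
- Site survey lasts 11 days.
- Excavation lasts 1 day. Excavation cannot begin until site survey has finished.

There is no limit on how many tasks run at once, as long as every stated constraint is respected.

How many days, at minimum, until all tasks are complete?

34

Site survey has no prerequisites, so it starts at day 0 and finishes at day 11.
After site survey (finishes day 11), painting can start at day 11 and finishes at day 12.
Framing cannot begin until site survey (finishes day 11). It runs from day 11 to 11 + 5 = day 16.
After site survey (finishes day 11), excavation can start at day 11 and finishes at day 12.
For roofing: excavation (finishes day 12, plus 3-day gap → day 15); framing (finishes day 16). Taking the maximum gives a start of day 16, and it finishes at 16 + 7 = day 23.
For plumbing rough-in: roofing (finishes day 23); site survey (finishes day 11). Taking the maximum gives a start of day 23, and it finishes at 23 + 3 = day 26.
Final inspection needs all of plumbing rough-in (finishes day 26); site survey (finishes day 11). That puts its earliest start at day 26; it finishes at 26 + 8 = day 34.
All tasks are finished once the last one completes. Finish times: Site survey at 11, Excavation at 12, Framing at 16, Roofing at 23, Plumbing rough-in at 26, Painting at 12, Final inspection at 34. The latest is day 34.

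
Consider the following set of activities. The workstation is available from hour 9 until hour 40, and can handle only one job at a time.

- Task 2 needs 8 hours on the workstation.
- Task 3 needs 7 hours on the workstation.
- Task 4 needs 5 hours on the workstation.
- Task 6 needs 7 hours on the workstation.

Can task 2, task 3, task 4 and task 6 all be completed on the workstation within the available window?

The workstation window is 40 − 9 = 31 hours.
Running back to back, the jobs need 8 + 7 + 5 + 7 = 27 hours on the workstation.
Since 27 ≤ 31, they fit within the window.

Yes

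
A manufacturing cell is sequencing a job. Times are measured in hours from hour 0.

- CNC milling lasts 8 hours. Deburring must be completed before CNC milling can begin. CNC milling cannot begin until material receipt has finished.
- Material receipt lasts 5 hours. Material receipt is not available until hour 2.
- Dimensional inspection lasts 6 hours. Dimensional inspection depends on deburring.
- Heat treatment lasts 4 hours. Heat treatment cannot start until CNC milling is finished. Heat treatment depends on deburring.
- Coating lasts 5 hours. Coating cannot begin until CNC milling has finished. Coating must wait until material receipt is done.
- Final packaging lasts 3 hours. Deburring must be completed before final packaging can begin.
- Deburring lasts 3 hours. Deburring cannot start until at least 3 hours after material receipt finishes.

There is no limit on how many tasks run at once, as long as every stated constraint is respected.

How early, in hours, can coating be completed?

26

After its own release at hour 2, material receipt can start at hour 2 and finishes at hour 7.
Deburring cannot begin until material receipt (finishes hour 7, plus 3-hour gap → hour 10). It runs from hour 10 to 10 + 3 = hour 13.
CNC milling has to wait for deburring (finishes hour 13); material receipt (finishes hour 7). The latest of these is hour 13, so CNC milling runs hour 13 to 13 + 8 = hour 21.
Coating needs all of CNC milling (finishes hour 21); material receipt (finishes hour 7). That puts its earliest start at hour 21; it finishes at 21 + 5 = hour 26.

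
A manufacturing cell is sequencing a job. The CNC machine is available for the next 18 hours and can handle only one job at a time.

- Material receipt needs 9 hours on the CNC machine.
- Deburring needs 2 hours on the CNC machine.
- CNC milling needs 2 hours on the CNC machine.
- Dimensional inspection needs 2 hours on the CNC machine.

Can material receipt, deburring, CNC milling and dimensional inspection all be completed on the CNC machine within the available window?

Yes

Running back to back, the jobs need 9 + 2 + 2 + 2 = 15 hours on the CNC machine.
Since 15 ≤ 18, they fit within the window.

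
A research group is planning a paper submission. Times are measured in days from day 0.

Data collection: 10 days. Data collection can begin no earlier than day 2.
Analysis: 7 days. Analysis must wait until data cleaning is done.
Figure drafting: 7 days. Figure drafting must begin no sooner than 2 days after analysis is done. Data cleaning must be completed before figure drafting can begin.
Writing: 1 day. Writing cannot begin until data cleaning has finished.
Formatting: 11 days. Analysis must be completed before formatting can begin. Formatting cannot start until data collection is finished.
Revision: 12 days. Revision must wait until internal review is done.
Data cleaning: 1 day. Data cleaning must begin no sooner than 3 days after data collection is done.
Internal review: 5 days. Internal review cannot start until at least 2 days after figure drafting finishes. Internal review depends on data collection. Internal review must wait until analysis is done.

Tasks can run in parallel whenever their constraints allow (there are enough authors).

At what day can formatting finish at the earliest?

After its own release at day 2, data collection can start at day 2 and finishes at day 12.
Data cleaning cannot begin until data collection (finishes day 12, plus 3-day gap → day 15). It runs from day 15 to 15 + 1 = day 16.
Analysis waits on data cleaning (finishes day 16), so it starts at day 16 and finishes at 16 + 7 = day 23.
Formatting cannot start until analysis (finishes day 23); data collection (finishes day 12). The controlling bound is day 23, so formatting finishes at 23 + 11 = day 34.

34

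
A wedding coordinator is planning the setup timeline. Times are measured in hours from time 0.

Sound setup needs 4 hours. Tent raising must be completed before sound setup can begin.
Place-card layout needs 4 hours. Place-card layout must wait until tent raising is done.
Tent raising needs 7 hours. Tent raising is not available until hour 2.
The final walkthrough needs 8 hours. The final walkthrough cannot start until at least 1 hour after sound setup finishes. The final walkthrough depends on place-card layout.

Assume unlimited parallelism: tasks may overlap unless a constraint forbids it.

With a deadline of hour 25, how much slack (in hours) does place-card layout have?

Tent raising cannot begin until its own release at hour 2. It runs from hour 2 to 2 + 7 = hour 9.
Place-card layout cannot begin until tent raising (finishes hour 9). It runs from hour 9 to 9 + 4 = hour 13.

Working backward from the deadline:
The final walkthrough must finish by hour 25; it takes 8 hours, so it must start by 25 − 8 = hour 17.
Place-card layout has to be done before the final walkthrough (must start by hour 17). That means finishing by hour 17, i.e. starting by 17 − 4 = hour 13.
So place-card layout can start as early as hour 9 and as late as hour 13, giving 13 − 9 = 4 hours of slack.

4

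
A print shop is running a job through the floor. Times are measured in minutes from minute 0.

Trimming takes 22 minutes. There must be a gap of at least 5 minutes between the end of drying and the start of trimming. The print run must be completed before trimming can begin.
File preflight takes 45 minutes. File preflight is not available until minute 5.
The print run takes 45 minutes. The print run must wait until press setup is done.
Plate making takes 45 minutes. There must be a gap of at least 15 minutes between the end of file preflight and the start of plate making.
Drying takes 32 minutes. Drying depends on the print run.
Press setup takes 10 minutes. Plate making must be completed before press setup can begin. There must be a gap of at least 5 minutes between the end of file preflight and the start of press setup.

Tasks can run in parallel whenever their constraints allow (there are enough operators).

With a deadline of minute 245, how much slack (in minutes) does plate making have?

21

After its own release at minute 5, file preflight can start at minute 5 and finishes at minute 50.
After file preflight (finishes minute 50, plus 15-minute gap → minute 65), plate making can start at minute 65 and finishes at minute 110.

Working backward from the deadline:
Nothing follows trimming; the deadline of minute 245 is its only limit. It must start by 245 − 22 = minute 223.
Since trimming (must start by minute 223, minus 5-minute gap → minute 218) depends on it, drying must finish by minute 218. Backing off its 32-minute duration gives a latest start of minute 186.
The print run must finish in time for drying (must start by minute 186); trimming (must start by minute 223). The tightest is minute 186, so the print run must start by 186 − 45 = minute 141.
Press setup must finish before the print run (must start by minute 141). With a 10-minute duration, press setup must start by 141 − 10 = minute 131.
Plate making feeds into press setup (must start by minute 131); so plate making must finish by minute 131 and therefore start by minute 86.
So plate making can start as early as minute 65 and as late as minute 86, giving 86 − 65 = 21 minutes of slack.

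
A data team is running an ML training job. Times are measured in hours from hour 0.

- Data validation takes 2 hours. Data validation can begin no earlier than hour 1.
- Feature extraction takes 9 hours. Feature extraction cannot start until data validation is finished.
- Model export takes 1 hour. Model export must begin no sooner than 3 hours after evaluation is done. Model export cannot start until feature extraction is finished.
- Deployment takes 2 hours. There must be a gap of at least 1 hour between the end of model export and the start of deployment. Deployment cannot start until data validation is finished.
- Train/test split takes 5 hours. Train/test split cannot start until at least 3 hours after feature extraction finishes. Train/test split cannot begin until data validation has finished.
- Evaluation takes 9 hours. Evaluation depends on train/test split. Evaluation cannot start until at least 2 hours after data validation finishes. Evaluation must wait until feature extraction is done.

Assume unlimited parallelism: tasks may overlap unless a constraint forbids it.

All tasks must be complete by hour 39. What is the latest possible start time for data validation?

4

Deployment has no dependents, so it just needs to finish by hour 39. Starting by 39 − 2 = hour 37 achieves that.
Model export must finish before deployment (must start by hour 37, minus 1-hour gap → hour 36). With a 1-hour duration, model export must start by 36 − 1 = hour 35.
Evaluation feeds into model export (must start by hour 35, minus 3-hour gap → hour 32); so evaluation must finish by hour 32 and therefore start by hour 23.
Since evaluation (must start by hour 23) depends on it, train/test split must finish by hour 23. Backing off its 5-hour duration gives a latest start of hour 18.
Feature extraction feeds train/test split (must start by hour 18, minus 3-hour gap → hour 15); evaluation (must start by hour 23); model export (must start by hour 35). Taking the minimum, feature extraction must finish by hour 15 and start by 15 − 9 = hour 6.
Data validation must finish in time for feature extraction (must start by hour 6); train/test split (must start by hour 18); evaluation (must start by hour 23, minus 2-hour gap → hour 21); deployment (must start by hour 37). The tightest is hour 6, so data validation must start by 6 − 2 = hour 4.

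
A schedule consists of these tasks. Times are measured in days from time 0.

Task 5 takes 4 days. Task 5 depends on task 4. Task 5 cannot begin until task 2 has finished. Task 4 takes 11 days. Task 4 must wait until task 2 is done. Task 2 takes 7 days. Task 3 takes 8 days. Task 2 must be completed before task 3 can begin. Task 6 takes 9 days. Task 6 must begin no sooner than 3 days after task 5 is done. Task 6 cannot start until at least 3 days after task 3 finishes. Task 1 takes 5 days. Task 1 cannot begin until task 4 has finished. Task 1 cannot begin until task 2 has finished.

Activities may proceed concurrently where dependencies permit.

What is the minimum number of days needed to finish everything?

34

Task 2 can start immediately at day 0; it finishes at day 7.
Task 4 waits on task 2 (finishes day 7), so it starts at day 7 and finishes at 7 + 11 = day 18.
For task 5: task 4 (finishes day 18); task 2 (finishes day 7). Taking the maximum gives a start of day 18, and it finishes at 18 + 4 = day 22.
Task 1 needs all of task 4 (finishes day 18); task 2 (finishes day 7). That puts its earliest start at day 18; it finishes at 18 + 5 = day 23.
Task 3 cannot begin until task 2 (finishes day 7). It runs from day 7 to 7 + 8 = day 15.
Task 6 has to wait for task 5 (finishes day 22, plus 3-day gap → day 25); task 3 (finishes day 15, plus 3-day gap → day 18). The latest of these is day 25, so task 6 runs day 25 to 25 + 9 = day 34.
All tasks are finished once the last one completes. Finish times: Task 1 at 23, Task 2 at 7, Task 3 at 15, Task 4 at 18, Task 5 at 22, Task 6 at 34. The latest is day 34.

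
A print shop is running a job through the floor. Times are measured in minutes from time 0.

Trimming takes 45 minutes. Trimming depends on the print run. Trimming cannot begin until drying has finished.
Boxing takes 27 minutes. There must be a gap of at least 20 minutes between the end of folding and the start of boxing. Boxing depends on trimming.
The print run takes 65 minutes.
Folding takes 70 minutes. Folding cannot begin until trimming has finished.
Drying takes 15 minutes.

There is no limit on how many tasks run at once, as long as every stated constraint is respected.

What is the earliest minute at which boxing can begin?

Nothing blocks drying, so it runs from minute 0 to minute 15.
The print run can start immediately at minute 0; it finishes at minute 65.
For trimming: the print run (finishes minute 65); drying (finishes minute 15). Taking the maximum gives a start of minute 65, and it finishes at 65 + 45 = minute 110.
After trimming (finishes minute 110), folding can start at minute 110 and finishes at minute 180.
Boxing waits on folding (finishes minute 180, plus 20-minute gap → minute 200); trimming (finishes minute 110). The latest of these is minute 200, which is the earliest boxing can start.

200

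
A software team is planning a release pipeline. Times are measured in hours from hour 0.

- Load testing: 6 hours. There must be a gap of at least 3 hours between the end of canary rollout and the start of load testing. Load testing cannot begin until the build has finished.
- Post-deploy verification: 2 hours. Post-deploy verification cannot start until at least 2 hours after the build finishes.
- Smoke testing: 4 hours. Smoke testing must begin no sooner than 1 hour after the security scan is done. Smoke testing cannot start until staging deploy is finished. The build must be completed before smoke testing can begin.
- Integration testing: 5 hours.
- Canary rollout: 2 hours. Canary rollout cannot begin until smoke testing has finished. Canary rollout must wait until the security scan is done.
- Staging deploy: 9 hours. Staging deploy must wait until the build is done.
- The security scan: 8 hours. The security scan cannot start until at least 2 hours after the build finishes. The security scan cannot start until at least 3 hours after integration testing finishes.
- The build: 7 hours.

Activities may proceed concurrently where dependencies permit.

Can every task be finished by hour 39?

Nothing blocks integration testing, so it runs from hour 0 to hour 5.
The build can start immediately at hour 0; it finishes at hour 7.
Post-deploy verification cannot begin until the build (finishes hour 7, plus 2-hour gap → hour 9). It runs from hour 9 to 9 + 2 = hour 11.
After the build (finishes hour 7), staging deploy can start at hour 7 and finishes at hour 16.
For the security scan: the build (finishes hour 7, plus 2-hour gap → hour 9); integration testing (finishes hour 5, plus 3-hour gap → hour 8). Taking the maximum gives a start of hour 9, and it finishes at 9 + 8 = hour 17.
Smoke testing cannot start until the security scan (finishes hour 17, plus 1-hour gap → hour 18); staging deploy (finishes hour 16); the build (finishes hour 7). The controlling bound is hour 18, so smoke testing finishes at 18 + 4 = hour 22.
Canary rollout has to wait for smoke testing (finishes hour 22); the security scan (finishes hour 17). The latest of these is hour 22, so canary rollout runs hour 22 to 22 + 2 = hour 24.
Load testing needs all of canary rollout (finishes hour 24, plus 3-hour gap → hour 27); the build (finishes hour 7). That puts its earliest start at hour 27; it finishes at 27 + 6 = hour 33.
Every task is finished by hour 33, which is no later than the deadline of 39, so the schedule is feasible.

Yes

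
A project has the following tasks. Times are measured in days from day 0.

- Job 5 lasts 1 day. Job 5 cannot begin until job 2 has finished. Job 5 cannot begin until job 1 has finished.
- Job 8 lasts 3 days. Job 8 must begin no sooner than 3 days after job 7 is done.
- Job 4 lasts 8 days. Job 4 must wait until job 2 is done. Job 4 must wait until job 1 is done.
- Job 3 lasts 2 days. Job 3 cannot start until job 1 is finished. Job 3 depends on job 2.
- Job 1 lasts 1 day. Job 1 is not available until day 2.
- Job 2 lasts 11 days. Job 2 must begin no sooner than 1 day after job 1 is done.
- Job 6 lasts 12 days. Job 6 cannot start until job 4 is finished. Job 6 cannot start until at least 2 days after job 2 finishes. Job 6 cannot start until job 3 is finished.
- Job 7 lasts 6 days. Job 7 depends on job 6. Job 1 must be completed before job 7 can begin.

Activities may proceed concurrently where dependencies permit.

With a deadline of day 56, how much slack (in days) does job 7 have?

9

Job 1 cannot begin until its own release at day 2. It runs from day 2 to 2 + 1 = day 3.
Job 2 cannot begin until job 1 (finishes day 3, plus 1-day gap → day 4). It runs from day 4 to 4 + 11 = day 15.
Job 4 cannot start until job 2 (finishes day 15); job 1 (finishes day 3). The controlling bound is day 15, so job 4 finishes at 15 + 8 = day 23.
For job 3: job 1 (finishes day 3); job 2 (finishes day 15). Taking the maximum gives a start of day 15, and it finishes at 15 + 2 = day 17.
Job 6 has to wait for job 4 (finishes day 23); job 2 (finishes day 15, plus 2-day gap → day 17); job 3 (finishes day 17). The latest of these is day 23, so job 6 runs day 23 to 23 + 12 = day 35.
Job 7 has to wait for job 6 (finishes day 35); job 1 (finishes day 3). The latest of these is day 35, so job 7 runs day 35 to 35 + 6 = day 41.

Working backward from the deadline:
To finish by day 56, job 8 (duration 3) must start no later than day 53.
Job 7 feeds into job 8 (must start by day 53, minus 3-day gap → day 50); so job 7 must finish by day 50 and therefore start by day 44.
So job 7 can start as early as day 35 and as late as day 44, giving 44 − 35 = 9 days of slack.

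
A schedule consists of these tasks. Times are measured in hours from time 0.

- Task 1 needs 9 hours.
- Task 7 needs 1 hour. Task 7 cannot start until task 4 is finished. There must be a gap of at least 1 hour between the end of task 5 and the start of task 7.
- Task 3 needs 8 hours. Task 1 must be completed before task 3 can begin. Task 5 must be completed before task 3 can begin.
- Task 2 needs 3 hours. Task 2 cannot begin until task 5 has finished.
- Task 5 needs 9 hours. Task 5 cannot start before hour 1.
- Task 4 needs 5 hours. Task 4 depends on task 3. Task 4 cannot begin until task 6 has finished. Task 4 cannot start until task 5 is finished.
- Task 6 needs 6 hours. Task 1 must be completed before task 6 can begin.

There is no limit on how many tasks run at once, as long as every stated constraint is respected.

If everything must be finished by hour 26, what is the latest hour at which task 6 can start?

14

Task 7 must finish by hour 26; it takes 1 hour, so it must start by 26 − 1 = hour 25.
Task 4 feeds into task 7 (must start by hour 25); so task 4 must finish by hour 25 and therefore start by hour 20.
Task 6 feeds into task 4 (must start by hour 20); so task 6 must finish by hour 20 and therefore start by hour 14.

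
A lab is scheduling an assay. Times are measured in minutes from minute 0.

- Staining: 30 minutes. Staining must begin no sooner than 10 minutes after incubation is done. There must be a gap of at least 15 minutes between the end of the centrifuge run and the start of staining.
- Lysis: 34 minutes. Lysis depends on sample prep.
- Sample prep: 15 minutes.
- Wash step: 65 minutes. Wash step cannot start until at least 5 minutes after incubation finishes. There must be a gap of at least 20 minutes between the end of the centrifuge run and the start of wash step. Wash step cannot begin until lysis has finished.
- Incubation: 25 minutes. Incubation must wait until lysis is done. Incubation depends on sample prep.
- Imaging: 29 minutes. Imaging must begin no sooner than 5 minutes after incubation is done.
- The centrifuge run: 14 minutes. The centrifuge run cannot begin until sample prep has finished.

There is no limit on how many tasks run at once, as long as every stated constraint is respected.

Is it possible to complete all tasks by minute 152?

Nothing blocks sample prep, so it runs from minute 0 to minute 15.
The centrifuge run waits on sample prep (finishes minute 15), so it starts at minute 15 and finishes at 15 + 14 = minute 29.
Lysis waits on sample prep (finishes minute 15), so it starts at minute 15 and finishes at 15 + 34 = minute 49.
For incubation: lysis (finishes minute 49); sample prep (finishes minute 15). Taking the maximum gives a start of minute 49, and it finishes at 49 + 25 = minute 74.
After incubation (finishes minute 74, plus 5-minute gap → minute 79), imaging can start at minute 79 and finishes at minute 108.
For staining: incubation (finishes minute 74, plus 10-minute gap → minute 84); the centrifuge run (finishes minute 29, plus 15-minute gap → minute 44). Taking the maximum gives a start of minute 84, and it finishes at 84 + 30 = minute 114.
Wash step cannot start until incubation (finishes minute 74, plus 5-minute gap → minute 79); the centrifuge run (finishes minute 29, plus 20-minute gap → minute 49); lysis (finishes minute 49). The controlling bound is minute 79, so wash step finishes at 79 + 65 = minute 144.
Every task is finished by minute 144, which is no later than the deadline of 152, so the schedule is feasible.

Yes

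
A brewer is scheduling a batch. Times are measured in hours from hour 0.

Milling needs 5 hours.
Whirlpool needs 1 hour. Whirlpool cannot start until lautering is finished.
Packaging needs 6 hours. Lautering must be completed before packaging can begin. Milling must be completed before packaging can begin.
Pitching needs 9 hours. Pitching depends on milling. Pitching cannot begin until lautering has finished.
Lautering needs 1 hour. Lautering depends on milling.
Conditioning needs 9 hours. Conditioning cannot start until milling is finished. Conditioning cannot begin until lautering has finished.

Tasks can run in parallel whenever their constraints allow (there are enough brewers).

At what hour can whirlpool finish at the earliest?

Milling can start immediately at hour 0; it finishes at hour 5.
After milling (finishes hour 5), lautering can start at hour 5 and finishes at hour 6.
Whirlpool waits on lautering (finishes hour 6), so it starts at hour 6 and finishes at 6 + 1 = hour 7.

7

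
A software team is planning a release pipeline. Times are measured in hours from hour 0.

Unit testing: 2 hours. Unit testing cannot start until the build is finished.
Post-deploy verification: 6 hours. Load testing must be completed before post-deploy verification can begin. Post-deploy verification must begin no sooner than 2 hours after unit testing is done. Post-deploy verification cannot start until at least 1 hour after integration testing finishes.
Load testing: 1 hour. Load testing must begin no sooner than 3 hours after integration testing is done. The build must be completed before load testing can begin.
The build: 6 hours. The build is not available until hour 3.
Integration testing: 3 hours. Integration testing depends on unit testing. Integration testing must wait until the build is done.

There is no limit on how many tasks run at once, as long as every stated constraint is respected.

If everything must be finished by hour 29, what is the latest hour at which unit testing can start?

14

Post-deploy verification has no dependents, so it just needs to finish by hour 29. Starting by 29 − 6 = hour 23 achieves that.
Load testing has to be done before post-deploy verification (must start by hour 23). That means finishing by hour 23, i.e. starting by 23 − 1 = hour 22.
For integration testing: load testing (must start by hour 22, minus 3-hour gap → hour 19); post-deploy verification (must start by hour 23, minus 1-hour gap → hour 22). The most restrictive is hour 19; with a 3-hour duration, integration testing must start by hour 16.
Unit testing has several dependents: integration testing (must start by hour 16); post-deploy verification (must start by hour 23, minus 2-hour gap → hour 21). The earliest of those limits is hour 16, so unit testing must start by 16 − 2 = hour 14.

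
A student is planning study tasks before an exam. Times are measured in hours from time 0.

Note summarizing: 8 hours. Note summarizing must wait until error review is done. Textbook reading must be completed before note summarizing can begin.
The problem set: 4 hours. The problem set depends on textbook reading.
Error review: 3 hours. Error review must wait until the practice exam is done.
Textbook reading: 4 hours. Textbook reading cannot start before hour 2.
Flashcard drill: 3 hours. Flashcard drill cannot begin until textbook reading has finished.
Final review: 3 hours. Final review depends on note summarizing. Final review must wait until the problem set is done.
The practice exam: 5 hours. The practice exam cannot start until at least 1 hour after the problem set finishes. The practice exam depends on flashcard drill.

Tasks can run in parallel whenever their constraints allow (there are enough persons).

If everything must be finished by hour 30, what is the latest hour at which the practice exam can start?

Nothing follows final review; the deadline of hour 30 is its only limit. It must start by 30 − 3 = hour 27.
Note summarizing feeds into final review (must start by hour 27); so note summarizing must finish by hour 27 and therefore start by hour 19.
Since note summarizing (must start by hour 19) depends on it, error review must finish by hour 19. Backing off its 3-hour duration gives a latest start of hour 16.
The practice exam feeds into error review (must start by hour 16); so the practice exam must finish by hour 16 and therefore start by hour 11.

11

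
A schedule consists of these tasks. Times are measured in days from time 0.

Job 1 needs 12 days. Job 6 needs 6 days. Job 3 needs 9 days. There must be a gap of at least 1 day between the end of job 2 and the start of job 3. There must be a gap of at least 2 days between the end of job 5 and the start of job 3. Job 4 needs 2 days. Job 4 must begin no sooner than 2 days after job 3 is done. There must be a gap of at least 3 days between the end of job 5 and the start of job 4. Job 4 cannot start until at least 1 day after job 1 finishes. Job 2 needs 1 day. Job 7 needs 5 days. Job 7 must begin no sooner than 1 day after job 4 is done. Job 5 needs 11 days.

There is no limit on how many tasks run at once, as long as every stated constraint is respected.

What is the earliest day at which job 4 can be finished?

Job 5 has no prerequisites, so it starts at day 0 and finishes at day 11.
Job 2 can start immediately at day 0; it finishes at day 1.
Job 3 has to wait for job 2 (finishes day 1, plus 1-day gap → day 2); job 5 (finishes day 11, plus 2-day gap → day 13). The latest of these is day 13, so job 3 runs day 13 to 13 + 9 = day 22.
Job 1 can start immediately at day 0; it finishes at day 12.
For job 4: job 3 (finishes day 22, plus 2-day gap → day 24); job 5 (finishes day 11, plus 3-day gap → day 14); job 1 (finishes day 12, plus 1-day gap → day 13). Taking the maximum gives a start of day 24, and it finishes at 24 + 2 = day 26.

26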